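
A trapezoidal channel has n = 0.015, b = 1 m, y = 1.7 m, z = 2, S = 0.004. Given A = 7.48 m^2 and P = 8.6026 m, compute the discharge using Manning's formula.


R = A/P = 7.48/8.6026 = 0.869505
Q = (1/0.015) * 7.48 * 0.869505^(2/3) * 0.004^0.5

28.7313 m^3/s


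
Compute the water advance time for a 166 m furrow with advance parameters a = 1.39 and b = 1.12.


t = (L/a)^(1/b)
t = (166/1.39)^(1/1.12)
t = 119.424460^(1/1.12)

71.5398 min


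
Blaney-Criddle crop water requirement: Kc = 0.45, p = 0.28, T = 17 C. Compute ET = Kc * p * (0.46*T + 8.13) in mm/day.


ET = Kc * p * (0.46*T + 8.13)
ET = 0.45 * 0.28 * (0.46*17 + 8.13)
ET = 0.45 * 0.28 * 15.9500

2.0097 mm/day


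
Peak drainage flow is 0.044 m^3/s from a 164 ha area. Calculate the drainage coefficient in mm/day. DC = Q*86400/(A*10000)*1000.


DC = Q * 86400 / (A * 10000) * 1000
DC = 0.044 * 86400 / (164 * 10000) * 1000
DC = 3801600.0000 / 1640000

2.3180 mm/day


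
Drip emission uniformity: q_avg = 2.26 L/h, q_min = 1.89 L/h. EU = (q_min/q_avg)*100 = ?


EU = (q_min/q_avg)*100 = (1.89/2.26)*100 = 83.6283%

83.6283 %


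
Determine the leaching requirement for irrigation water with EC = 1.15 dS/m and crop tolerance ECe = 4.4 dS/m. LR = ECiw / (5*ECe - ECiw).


LR = ECiw / (5*ECe - ECiw)
LR = 1.15 / (5*4.4 - 1.15)
LR = 1.15 / 20.8500

0.0552


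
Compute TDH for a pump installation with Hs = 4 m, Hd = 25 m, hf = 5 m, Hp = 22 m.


TDH = Hs + Hd + hf + Hp = 4 + 25 + 5 + 22 = 56

56 m


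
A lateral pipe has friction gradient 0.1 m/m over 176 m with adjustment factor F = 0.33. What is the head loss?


hf = J * L * F = 0.1 * 176 * 0.33 = 5.8080 m

5.8080 m


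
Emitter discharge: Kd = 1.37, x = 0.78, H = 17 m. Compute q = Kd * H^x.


q = Kd * H^x = 1.37 * 17^0.78 = 1.37 * 9.114863

12.4874 L/h


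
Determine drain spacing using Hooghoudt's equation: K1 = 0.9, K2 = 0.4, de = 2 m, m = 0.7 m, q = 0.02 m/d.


S^2 = 8*K2*de*m/q + 4*K1*m^2/q
S^2 = 8*0.4*2*0.7/0.02 + 4*0.9*0.7^2/0.02
S = sqrt(312.2000)

17.6692 m


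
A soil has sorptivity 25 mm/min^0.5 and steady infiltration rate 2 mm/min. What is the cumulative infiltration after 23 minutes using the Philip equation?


F = S*sqrt(t) + A*t
F = 25*sqrt(23) + 2*23
F = 25*4.795832 + 46

165.8958 mm


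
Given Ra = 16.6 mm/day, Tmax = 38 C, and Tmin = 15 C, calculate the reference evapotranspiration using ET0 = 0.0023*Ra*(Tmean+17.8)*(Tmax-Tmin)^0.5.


Tmean = (Tmax + Tmin)/2 = (38 + 15)/2 = 26.5
ET0 = 0.0023 * 16.6 * (26.5 + 17.8) * sqrt(38 - 15)
ET0 = 0.0023 * 16.6 * 44.3 * 4.795832

8.1115 mm/day


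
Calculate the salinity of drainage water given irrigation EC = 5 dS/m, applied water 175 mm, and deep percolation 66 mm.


EC_dw = EC_iw * D_iw / D_dw
EC_dw = 5 * 175 / 66
EC_dw = 875 / 66

13.2576 dS/m


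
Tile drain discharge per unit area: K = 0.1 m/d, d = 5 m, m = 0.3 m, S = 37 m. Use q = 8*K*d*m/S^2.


q = 8*K*d*m/S^2
q = 8*0.1*5*0.3/37^2
q = 1.2000 / 1369

8.7655e-04 m/d


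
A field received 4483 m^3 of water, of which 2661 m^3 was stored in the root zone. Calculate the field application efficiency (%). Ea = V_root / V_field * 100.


Ea = V_root / V_field * 100 = 2661 / 4483 * 100 = 59.3576%

59.3576 %


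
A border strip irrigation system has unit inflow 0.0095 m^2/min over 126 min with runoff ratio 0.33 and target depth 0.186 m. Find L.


L = q*t/((1+r)*Z)
L = 0.0095*126/((1+0.33)*0.186)
L = 1.197/0.24738

4.8387 m


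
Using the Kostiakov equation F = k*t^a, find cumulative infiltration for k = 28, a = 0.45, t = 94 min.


F = k * t^a = 28 * 94^0.45
F = 28 * 7.725161

216.3045 mm


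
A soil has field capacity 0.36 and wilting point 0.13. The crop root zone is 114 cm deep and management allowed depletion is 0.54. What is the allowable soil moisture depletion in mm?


SMD = (FC - PWP) * d * MAD * 10
SMD = (0.36 - 0.13) * 114 * 0.54 * 10
SMD = 0.2300 * 114 * 0.54 * 10

141.5880 mm


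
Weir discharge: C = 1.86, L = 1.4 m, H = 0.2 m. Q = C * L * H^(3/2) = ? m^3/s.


Q = C * L * H^(3/2) = 1.86 * 1.4 * 0.2^1.5 = 1.86 * 1.4 * 0.089443

0.2329 m^3/s


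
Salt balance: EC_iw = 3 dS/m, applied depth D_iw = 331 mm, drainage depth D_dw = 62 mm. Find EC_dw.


EC_dw = EC_iw * D_iw / D_dw
EC_dw = 3 * 331 / 62
EC_dw = 993 / 62

16.0161 dS/m


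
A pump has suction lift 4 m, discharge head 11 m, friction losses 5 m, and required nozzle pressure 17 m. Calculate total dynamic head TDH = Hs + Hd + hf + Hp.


TDH = Hs + Hd + hf + Hp = 4 + 11 + 5 + 17 = 37

37 m


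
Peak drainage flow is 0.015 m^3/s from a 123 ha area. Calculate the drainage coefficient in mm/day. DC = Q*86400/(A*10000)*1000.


DC = Q * 86400 / (A * 10000) * 1000
DC = 0.015 * 86400 / (123 * 10000) * 1000
DC = 1296000.0000 / 1230000

1.0537 mm/day


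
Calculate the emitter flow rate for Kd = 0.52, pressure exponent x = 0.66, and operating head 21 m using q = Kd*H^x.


q = Kd * H^x = 0.52 * 21^0.66 = 0.52 * 7.458727

3.8785 L/h


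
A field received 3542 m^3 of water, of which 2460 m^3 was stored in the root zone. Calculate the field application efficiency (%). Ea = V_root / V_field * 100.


Ea = V_root / V_field * 100 = 2460 / 3542 * 100 = 69.4523%

69.4523 %


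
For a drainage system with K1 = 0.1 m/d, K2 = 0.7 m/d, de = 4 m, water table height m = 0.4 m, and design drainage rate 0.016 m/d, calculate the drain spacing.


S^2 = 8*K2*de*m/q + 4*K1*m^2/q
S^2 = 8*0.7*4*0.4/0.016 + 4*0.1*0.4^2/0.016
S = sqrt(564.0000)

23.7487 m


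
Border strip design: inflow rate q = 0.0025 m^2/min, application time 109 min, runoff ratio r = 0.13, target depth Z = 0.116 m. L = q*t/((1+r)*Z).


L = q*t/((1+r)*Z)
L = 0.0025*109/((1+0.13)*0.116)
L = 0.2725/0.13108

2.0789 m


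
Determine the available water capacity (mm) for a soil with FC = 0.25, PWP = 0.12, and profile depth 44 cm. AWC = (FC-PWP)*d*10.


AWC = (FC - PWP) * d * 10
AWC = (0.25 - 0.12) * 44 * 10
AWC = 0.1300 * 44 * 10

57.2000 mm


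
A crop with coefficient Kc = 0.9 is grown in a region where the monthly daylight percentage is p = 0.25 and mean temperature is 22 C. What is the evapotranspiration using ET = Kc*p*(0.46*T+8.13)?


ET = Kc * p * (0.46*T + 8.13)
ET = 0.9 * 0.25 * (0.46*22 + 8.13)
ET = 0.9 * 0.25 * 18.2500

4.1063 mm/day


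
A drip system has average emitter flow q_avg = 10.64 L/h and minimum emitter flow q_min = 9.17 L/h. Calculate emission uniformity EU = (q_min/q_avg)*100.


EU = (q_min/q_avg)*100 = (9.17/10.64)*100 = 86.1842%

86.1842 %


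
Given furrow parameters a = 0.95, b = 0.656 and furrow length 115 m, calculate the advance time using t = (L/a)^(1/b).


t = (L/a)^(1/b)
t = (115/0.95)^(1/0.656)
t = 121.052632^(1/0.656)

1497.1510 min


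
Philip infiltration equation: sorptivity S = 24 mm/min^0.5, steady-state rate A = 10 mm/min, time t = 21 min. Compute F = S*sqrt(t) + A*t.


F = S*sqrt(t) + A*t
F = 24*sqrt(21) + 10*21
F = 24*4.582576 + 210

319.9818 mm


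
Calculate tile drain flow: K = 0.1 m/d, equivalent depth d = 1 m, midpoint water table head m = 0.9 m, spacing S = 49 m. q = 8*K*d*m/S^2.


q = 8*K*d*m/S^2
q = 8*0.1*1*0.9/49^2
q = 0.7200 / 2401

2.9988e-04 m/d


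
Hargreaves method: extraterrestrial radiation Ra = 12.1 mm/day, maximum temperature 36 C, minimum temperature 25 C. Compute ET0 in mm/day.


Tmean = (Tmax + Tmin)/2 = (36 + 25)/2 = 30.5
ET0 = 0.0023 * 12.1 * (30.5 + 17.8) * sqrt(36 - 25)
ET0 = 0.0023 * 12.1 * 48.3 * 3.316625

4.4582 mm/day


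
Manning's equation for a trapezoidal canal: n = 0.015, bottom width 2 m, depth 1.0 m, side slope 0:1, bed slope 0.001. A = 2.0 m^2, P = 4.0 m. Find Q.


R = A/P = 2.0/4.0 = 0.500000
Q = (1/0.015) * 2.0 * 0.500000^(2/3) * 0.001^0.5

2.6561 m^3/s


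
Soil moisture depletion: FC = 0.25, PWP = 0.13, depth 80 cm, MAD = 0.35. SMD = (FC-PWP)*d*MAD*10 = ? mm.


SMD = (FC - PWP) * d * MAD * 10
SMD = (0.25 - 0.13) * 80 * 0.35 * 10
SMD = 0.1200 * 80 * 0.35 * 10

33.6000 mm


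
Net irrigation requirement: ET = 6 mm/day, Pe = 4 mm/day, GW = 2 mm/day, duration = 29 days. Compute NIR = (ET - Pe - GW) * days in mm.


Daily deficit = ET - Pe - GW = 6 - 4 - 2 = 0 mm/day
NIR = 0 * 29 = 0 mm

0 mm


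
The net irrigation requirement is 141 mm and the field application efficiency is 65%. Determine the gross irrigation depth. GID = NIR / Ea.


Ea = 65% = 0.65
GID = NIR / Ea = 141 / 0.65 = 216.9231 mm

216.9231 mm


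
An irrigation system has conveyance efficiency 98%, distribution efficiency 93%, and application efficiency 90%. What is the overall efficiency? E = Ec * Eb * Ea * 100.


Ec = 0.98, Eb = 0.93, Ea = 0.9
E = 0.98 * 0.93 * 0.9 * 100 = 82.0260%

82.0260 %


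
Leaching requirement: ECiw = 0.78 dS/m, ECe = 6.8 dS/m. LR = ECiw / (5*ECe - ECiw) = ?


LR = ECiw / (5*ECe - ECiw)
LR = 0.78 / (5*6.8 - 0.78)
LR = 0.78 / 33.2200

0.0235


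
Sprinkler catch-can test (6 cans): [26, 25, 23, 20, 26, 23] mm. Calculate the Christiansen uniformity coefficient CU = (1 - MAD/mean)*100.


mean = 23.833333 mm
MAD = 1.833333 mm
CU = (1 - 1.833333/23.833333)*100

92.3077 %


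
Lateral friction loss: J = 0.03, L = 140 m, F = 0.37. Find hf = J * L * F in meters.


hf = J * L * F = 0.03 * 140 * 0.37 = 1.5540 m

1.5540 m


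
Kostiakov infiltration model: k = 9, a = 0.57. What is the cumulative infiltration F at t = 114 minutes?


F = k * t^a = 9 * 114^0.57
F = 9 * 14.874274

133.8685 mm


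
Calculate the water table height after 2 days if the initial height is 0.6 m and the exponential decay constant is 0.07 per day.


m = m0 * exp(-k*t)
m = 0.6 * exp(-0.07 * 2)
m = 0.6 * exp(-0.1400)

0.5216 m


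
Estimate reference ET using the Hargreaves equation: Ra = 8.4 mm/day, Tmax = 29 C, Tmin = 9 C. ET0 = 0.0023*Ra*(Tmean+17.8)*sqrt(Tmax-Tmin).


Tmean = (Tmax + Tmin)/2 = (29 + 9)/2 = 19.0
ET0 = 0.0023 * 8.4 * (19.0 + 17.8) * sqrt(29 - 9)
ET0 = 0.0023 * 8.4 * 36.8 * 4.472136

3.1796 mm/day


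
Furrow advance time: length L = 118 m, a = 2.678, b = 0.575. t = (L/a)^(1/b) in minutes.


t = (L/a)^(1/b)
t = (118/2.678)^(1/0.575)
t = 44.062733^(1/0.575)

723.1937 min


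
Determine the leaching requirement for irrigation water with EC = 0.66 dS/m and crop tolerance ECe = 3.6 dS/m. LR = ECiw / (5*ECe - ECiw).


LR = ECiw / (5*ECe - ECiw)
LR = 0.66 / (5*3.6 - 0.66)
LR = 0.66 / 17.3400

0.0381


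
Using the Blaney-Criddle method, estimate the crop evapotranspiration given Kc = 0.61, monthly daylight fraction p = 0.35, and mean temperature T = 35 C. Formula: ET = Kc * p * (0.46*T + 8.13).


ET = Kc * p * (0.46*T + 8.13)
ET = 0.61 * 0.35 * (0.46*35 + 8.13)
ET = 0.61 * 0.35 * 24.2300

5.1731 mm/day


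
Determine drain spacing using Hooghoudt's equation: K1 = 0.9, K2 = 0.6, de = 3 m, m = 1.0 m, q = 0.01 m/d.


S^2 = 8*K2*de*m/q + 4*K1*m^2/q
S^2 = 8*0.6*3*1.0/0.01 + 4*0.9*1.0^2/0.01
S = sqrt(1800.0000)

42.4264 m


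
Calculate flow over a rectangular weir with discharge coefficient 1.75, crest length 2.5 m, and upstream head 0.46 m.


Q = C * L * H^(3/2) = 1.75 * 2.5 * 0.46^1.5 = 1.75 * 2.5 * 0.311987

1.3649 m^3/s


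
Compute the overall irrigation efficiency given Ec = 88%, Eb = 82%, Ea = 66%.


Ec = 0.88, Eb = 0.82, Ea = 0.66
E = 0.88 * 0.82 * 0.66 * 100 = 47.6256%

47.6256 %


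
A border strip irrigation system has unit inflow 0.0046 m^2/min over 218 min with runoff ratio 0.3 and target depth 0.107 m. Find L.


L = q*t/((1+r)*Z)
L = 0.0046*218/((1+0.3)*0.107)
L = 1.0028/0.1391

7.2092 m


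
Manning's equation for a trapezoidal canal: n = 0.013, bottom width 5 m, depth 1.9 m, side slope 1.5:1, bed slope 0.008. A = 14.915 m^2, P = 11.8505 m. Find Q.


R = A/P = 14.915/11.8505 = 1.258597
Q = (1/0.013) * 14.915 * 1.258597^(2/3) * 0.008^0.5

119.6234 m^3/s


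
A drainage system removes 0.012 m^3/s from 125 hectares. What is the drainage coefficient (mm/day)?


DC = Q * 86400 / (A * 10000) * 1000
DC = 0.012 * 86400 / (125 * 10000) * 1000
DC = 1036800.0000 / 1250000

0.8294 mm/day


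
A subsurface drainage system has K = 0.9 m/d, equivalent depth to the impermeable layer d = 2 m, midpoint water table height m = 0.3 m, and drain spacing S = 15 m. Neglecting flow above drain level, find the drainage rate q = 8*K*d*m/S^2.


q = 8*K*d*m/S^2
q = 8*0.9*2*0.3/15^2
q = 4.3200 / 225

0.0192 m/d


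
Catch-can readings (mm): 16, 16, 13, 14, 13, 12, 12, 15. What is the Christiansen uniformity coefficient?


mean = 13.875000 mm
MAD = 1.375000 mm
CU = (1 - 1.375000/13.875000)*100

90.0901 %


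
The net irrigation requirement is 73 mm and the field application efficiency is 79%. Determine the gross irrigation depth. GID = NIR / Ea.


Ea = 79% = 0.79
GID = NIR / Ea = 73 / 0.79 = 92.4051 mm

92.4051 mm


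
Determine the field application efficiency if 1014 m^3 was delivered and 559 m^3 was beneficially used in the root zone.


Ea = V_root / V_field * 100 = 559 / 1014 * 100 = 55.1282%

55.1282 %


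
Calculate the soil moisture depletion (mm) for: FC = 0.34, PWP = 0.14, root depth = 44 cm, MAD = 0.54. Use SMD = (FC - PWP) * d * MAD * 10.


SMD = (FC - PWP) * d * MAD * 10
SMD = (0.34 - 0.14) * 44 * 0.54 * 10
SMD = 0.2000 * 44 * 0.54 * 10

47.5200 mm


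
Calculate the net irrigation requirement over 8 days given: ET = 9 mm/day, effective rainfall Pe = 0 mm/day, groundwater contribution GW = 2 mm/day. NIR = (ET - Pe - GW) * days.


Daily deficit = ET - Pe - GW = 9 - 0 - 2 = 7 mm/day
NIR = 7 * 8 = 56 mm

56.0000 mm


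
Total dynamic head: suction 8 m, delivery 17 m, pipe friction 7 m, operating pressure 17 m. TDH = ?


TDH = Hs + Hd + hf + Hp = 8 + 17 + 7 + 17 = 49

49 m


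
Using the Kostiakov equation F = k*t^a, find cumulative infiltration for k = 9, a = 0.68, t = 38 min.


F = k * t^a = 9 * 38^0.68
F = 9 * 11.864593

106.7813 mm


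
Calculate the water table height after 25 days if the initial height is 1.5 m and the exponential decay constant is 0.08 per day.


m = m0 * exp(-k*t)
m = 1.5 * exp(-0.08 * 25)
m = 1.5 * exp(-2.0000)

0.2030 m


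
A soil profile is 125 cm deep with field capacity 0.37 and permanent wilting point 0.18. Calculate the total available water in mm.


AWC = (FC - PWP) * d * 10
AWC = (0.37 - 0.18) * 125 * 10
AWC = 0.1900 * 125 * 10

237.5000 mm


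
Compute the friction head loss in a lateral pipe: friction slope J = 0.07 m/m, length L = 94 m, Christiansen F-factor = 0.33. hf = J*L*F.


hf = J * L * F = 0.07 * 94 * 0.33 = 2.1714 m

2.1714 m


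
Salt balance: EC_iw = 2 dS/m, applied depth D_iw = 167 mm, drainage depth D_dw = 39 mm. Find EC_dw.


EC_dw = EC_iw * D_iw / D_dw
EC_dw = 2 * 167 / 39
EC_dw = 334 / 39

8.5641 dS/m


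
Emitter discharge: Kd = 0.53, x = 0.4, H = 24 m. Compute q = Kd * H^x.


q = Kd * H^x = 0.53 * 24^0.4 = 0.53 * 3.565205

1.8896 L/h


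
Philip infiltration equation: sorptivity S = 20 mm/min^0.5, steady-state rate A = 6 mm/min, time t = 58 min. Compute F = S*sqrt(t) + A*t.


F = S*sqrt(t) + A*t
F = 20*sqrt(58) + 6*58
F = 20*7.615773 + 348

500.3155 mm


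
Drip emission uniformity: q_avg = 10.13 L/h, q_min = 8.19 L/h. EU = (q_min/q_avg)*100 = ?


EU = (q_min/q_avg)*100 = (8.19/10.13)*100 = 80.8490%

80.8490 %


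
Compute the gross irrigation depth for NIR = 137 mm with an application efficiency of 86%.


Ea = 86% = 0.86
GID = NIR / Ea = 137 / 0.86 = 159.3023 mm

159.3023 mm


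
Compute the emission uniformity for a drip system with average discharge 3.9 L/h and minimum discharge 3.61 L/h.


EU = (q_min/q_avg)*100 = (3.61/3.9)*100 = 92.5641%

92.5641 %


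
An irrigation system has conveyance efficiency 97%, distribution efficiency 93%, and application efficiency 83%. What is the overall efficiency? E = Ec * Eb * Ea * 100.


Ec = 0.97, Eb = 0.93, Ea = 0.83
E = 0.97 * 0.93 * 0.83 * 100 = 74.8743%

74.8743 %


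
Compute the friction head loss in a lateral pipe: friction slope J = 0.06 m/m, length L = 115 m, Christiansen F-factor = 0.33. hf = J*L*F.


hf = J * L * F = 0.06 * 115 * 0.33 = 2.2770 m

2.2770 m


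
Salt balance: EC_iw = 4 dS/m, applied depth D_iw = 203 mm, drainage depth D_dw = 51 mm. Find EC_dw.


EC_dw = EC_iw * D_iw / D_dw
EC_dw = 4 * 203 / 51
EC_dw = 812 / 51

15.9216 dS/m


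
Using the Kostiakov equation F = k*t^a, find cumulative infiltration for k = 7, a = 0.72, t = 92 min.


F = k * t^a = 7 * 92^0.72
F = 7 * 25.937448

181.5621 mm


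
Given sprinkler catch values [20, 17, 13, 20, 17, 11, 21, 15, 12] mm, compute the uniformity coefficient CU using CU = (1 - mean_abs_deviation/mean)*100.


mean = 16.222222 mm
MAD = 3.086420 mm
CU = (1 - 3.086420/16.222222)*100

80.9741 %


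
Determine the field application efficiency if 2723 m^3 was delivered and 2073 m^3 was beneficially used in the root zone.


Ea = V_root / V_field * 100 = 2073 / 2723 * 100 = 76.1293%

76.1293 %


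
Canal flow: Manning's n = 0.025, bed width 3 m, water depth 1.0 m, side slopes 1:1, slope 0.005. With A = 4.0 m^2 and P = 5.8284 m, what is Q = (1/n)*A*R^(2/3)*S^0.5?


R = A/P = 4.0/5.8284 = 0.686295
Q = (1/0.025) * 4.0 * 0.686295^(2/3) * 0.005^0.5

8.8026 m^3/s


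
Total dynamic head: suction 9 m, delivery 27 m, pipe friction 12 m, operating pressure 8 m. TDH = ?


TDH = Hs + Hd + hf + Hp = 9 + 27 + 12 + 8 = 56

56 m


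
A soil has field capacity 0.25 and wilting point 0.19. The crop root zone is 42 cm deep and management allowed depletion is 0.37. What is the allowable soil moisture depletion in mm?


SMD = (FC - PWP) * d * MAD * 10
SMD = (0.25 - 0.19) * 42 * 0.37 * 10
SMD = 0.0600 * 42 * 0.37 * 10

9.3240 mm


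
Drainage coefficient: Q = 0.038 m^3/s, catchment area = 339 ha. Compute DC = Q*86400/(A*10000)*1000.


DC = Q * 86400 / (A * 10000) * 1000
DC = 0.038 * 86400 / (339 * 10000) * 1000
DC = 3283200.0000 / 3390000

0.9685 mm/day


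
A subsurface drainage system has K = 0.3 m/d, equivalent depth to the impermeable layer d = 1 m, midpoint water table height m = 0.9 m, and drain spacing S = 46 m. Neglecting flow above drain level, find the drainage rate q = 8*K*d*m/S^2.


q = 8*K*d*m/S^2
q = 8*0.3*1*0.9/46^2
q = 2.1600 / 2116

0.0010 m/d


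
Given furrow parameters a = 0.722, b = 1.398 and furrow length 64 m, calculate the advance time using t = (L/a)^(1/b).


t = (L/a)^(1/b)
t = (64/0.722)^(1/1.398)
t = 88.642659^(1/1.398)

24.7266 min


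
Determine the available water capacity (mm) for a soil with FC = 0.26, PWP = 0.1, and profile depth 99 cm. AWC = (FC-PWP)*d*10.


AWC = (FC - PWP) * d * 10
AWC = (0.26 - 0.1) * 99 * 10
AWC = 0.1600 * 99 * 10

158.4000 mm


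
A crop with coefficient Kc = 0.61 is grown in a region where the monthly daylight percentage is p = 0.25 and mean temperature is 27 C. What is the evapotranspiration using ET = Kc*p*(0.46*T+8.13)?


ET = Kc * p * (0.46*T + 8.13)
ET = 0.61 * 0.25 * (0.46*27 + 8.13)
ET = 0.61 * 0.25 * 20.5500

3.1339 mm/day


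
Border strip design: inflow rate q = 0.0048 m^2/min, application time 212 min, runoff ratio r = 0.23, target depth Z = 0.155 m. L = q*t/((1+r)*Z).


L = q*t/((1+r)*Z)
L = 0.0048*212/((1+0.23)*0.155)
L = 1.0176/0.19065

5.3375 m


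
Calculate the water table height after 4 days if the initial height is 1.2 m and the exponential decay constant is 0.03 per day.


m = m0 * exp(-k*t)
m = 1.2 * exp(-0.03 * 4)
m = 1.2 * exp(-0.1200)

1.0643 m


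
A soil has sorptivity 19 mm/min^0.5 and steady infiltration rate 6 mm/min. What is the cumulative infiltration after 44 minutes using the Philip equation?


F = S*sqrt(t) + A*t
F = 19*sqrt(44) + 6*44
F = 19*6.633250 + 264

390.0317 mm


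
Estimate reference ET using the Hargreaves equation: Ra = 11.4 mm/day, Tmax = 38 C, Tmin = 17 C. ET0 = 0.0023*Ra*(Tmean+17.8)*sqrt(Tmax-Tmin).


Tmean = (Tmax + Tmin)/2 = (38 + 17)/2 = 27.5
ET0 = 0.0023 * 11.4 * (27.5 + 17.8) * sqrt(38 - 17)
ET0 = 0.0023 * 11.4 * 45.3 * 4.582576

5.4430 mm/day


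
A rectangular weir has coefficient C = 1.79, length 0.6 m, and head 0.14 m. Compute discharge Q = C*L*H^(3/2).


Q = C * L * H^(3/2) = 1.79 * 0.6 * 0.14^1.5 = 1.79 * 0.6 * 0.052383

0.0563 m^3/s


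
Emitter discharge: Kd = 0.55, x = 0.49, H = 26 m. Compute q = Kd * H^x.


q = Kd * H^x = 0.55 * 26^0.49 = 0.55 * 4.935566

2.7146 L/h


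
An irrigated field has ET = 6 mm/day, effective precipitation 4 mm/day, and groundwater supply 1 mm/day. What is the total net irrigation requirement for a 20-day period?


Daily deficit = ET - Pe - GW = 6 - 4 - 1 = 1 mm/day
NIR = 1 * 20 = 20 mm

20.0000 mm


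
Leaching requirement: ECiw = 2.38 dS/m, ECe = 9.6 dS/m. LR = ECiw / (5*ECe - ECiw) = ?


LR = ECiw / (5*ECe - ECiw)
LR = 2.38 / (5*9.6 - 2.38)
LR = 2.38 / 45.6200

0.0522


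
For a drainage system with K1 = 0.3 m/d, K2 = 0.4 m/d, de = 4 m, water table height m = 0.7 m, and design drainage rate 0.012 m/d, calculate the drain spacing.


S^2 = 8*K2*de*m/q + 4*K1*m^2/q
S^2 = 8*0.4*4*0.7/0.012 + 4*0.3*0.7^2/0.012
S = sqrt(795.6667)

28.2076 m


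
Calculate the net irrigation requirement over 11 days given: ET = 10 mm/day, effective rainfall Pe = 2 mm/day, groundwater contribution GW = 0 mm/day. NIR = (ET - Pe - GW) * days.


Daily deficit = ET - Pe - GW = 10 - 2 - 0 = 8 mm/day
NIR = 8 * 11 = 88 mm

88.0000 mm


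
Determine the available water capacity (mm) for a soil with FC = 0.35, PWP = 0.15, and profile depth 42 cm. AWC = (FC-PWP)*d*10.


AWC = (FC - PWP) * d * 10
AWC = (0.35 - 0.15) * 42 * 10
AWC = 0.2000 * 42 * 10

84.0000 mm


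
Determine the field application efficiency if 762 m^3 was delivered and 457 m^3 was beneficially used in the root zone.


Ea = V_root / V_field * 100 = 457 / 762 * 100 = 59.9738%

59.9738 %


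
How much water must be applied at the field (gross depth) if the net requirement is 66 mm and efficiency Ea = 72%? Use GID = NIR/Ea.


Ea = 72% = 0.72
GID = NIR / Ea = 66 / 0.72 = 91.6667 mm

91.6667 mm


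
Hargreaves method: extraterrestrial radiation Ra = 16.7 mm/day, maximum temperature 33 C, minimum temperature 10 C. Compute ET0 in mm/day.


Tmean = (Tmax + Tmin)/2 = (33 + 10)/2 = 21.5
ET0 = 0.0023 * 16.7 * (21.5 + 17.8) * sqrt(33 - 10)
ET0 = 0.0023 * 16.7 * 39.3 * 4.795832

7.2394 mm/day


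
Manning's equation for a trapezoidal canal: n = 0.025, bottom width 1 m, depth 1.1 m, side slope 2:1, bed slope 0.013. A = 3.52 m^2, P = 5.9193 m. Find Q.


R = A/P = 3.52/5.9193 = 0.594665
Q = (1/0.025) * 3.52 * 0.594665^(2/3) * 0.013^0.5

11.3524 m^3/s


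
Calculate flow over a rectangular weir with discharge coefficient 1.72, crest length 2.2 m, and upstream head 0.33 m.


Q = C * L * H^(3/2) = 1.72 * 2.2 * 0.33^1.5 = 1.72 * 2.2 * 0.189571

0.7173 m^3/s


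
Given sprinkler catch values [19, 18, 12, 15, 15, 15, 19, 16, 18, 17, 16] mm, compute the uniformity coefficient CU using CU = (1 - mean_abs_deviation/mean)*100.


mean = 16.363636 mm
MAD = 1.669421 mm
CU = (1 - 1.669421/16.363636)*100

89.7980 %


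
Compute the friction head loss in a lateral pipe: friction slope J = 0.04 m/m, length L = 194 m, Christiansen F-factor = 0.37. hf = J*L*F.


hf = J * L * F = 0.04 * 194 * 0.37 = 2.8712 m

2.8712 m


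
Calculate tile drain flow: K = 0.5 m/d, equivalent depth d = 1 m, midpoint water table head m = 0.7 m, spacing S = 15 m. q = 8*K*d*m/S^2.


q = 8*K*d*m/S^2
q = 8*0.5*1*0.7/15^2
q = 2.8000 / 225

0.0124 m/d


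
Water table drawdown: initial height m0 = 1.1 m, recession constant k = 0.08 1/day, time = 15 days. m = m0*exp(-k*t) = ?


m = m0 * exp(-k*t)
m = 1.1 * exp(-0.08 * 15)
m = 1.1 * exp(-1.2000)

0.3313 m


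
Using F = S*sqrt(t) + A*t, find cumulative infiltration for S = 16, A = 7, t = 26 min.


F = S*sqrt(t) + A*t
F = 16*sqrt(26) + 7*26
F = 16*5.099020 + 182

263.5843 mm


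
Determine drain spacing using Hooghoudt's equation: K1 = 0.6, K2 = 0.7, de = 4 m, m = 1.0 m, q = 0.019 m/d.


S^2 = 8*K2*de*m/q + 4*K1*m^2/q
S^2 = 8*0.7*4*1.0/0.019 + 4*0.6*1.0^2/0.019
S = sqrt(1305.2632)

36.1284 m


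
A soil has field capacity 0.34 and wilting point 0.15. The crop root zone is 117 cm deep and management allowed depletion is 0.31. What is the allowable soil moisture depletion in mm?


SMD = (FC - PWP) * d * MAD * 10
SMD = (0.34 - 0.15) * 117 * 0.31 * 10
SMD = 0.1900 * 117 * 0.31 * 10

68.9130 mm


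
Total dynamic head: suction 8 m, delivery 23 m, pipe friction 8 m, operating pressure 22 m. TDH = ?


TDH = Hs + Hd + hf + Hp = 8 + 23 + 8 + 22 = 61

61 m


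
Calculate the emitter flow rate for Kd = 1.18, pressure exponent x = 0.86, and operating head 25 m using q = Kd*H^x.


q = Kd * H^x = 1.18 * 25^0.86 = 1.18 * 15.930463

18.7979 L/h


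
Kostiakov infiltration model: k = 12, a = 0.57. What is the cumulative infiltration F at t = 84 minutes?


F = k * t^a = 12 * 84^0.57
F = 12 * 12.497962

149.9755 mm


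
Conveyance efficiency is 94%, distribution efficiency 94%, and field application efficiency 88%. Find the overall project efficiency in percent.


Ec = 0.94, Eb = 0.94, Ea = 0.88
E = 0.94 * 0.94 * 0.88 * 100 = 77.7568%

77.7568 %


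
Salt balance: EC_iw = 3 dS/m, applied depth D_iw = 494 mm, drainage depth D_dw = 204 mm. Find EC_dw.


EC_dw = EC_iw * D_iw / D_dw
EC_dw = 3 * 494 / 204
EC_dw = 1482 / 204

7.2647 dS/m


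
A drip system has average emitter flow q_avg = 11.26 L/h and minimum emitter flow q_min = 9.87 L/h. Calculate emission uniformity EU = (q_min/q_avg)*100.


EU = (q_min/q_avg)*100 = (9.87/11.26)*100 = 87.6554%

87.6554 %


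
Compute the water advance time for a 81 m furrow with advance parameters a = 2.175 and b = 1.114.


t = (L/a)^(1/b)
t = (81/2.175)^(1/1.114)
t = 37.241379^(1/1.114)

25.7191 min


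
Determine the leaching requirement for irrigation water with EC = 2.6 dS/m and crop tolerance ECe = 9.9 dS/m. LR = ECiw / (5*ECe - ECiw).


LR = ECiw / (5*ECe - ECiw)
LR = 2.6 / (5*9.9 - 2.6)
LR = 2.6 / 46.9000

0.0554


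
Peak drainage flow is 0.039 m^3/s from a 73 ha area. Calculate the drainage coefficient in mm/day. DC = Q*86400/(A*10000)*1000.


DC = Q * 86400 / (A * 10000) * 1000
DC = 0.039 * 86400 / (73 * 10000) * 1000
DC = 3369600.0000 / 730000

4.6159 mm/day


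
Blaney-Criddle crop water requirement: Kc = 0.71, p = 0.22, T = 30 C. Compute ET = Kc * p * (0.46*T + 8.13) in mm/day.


ET = Kc * p * (0.46*T + 8.13)
ET = 0.71 * 0.22 * (0.46*30 + 8.13)
ET = 0.71 * 0.22 * 21.9300

3.4255 mm/day


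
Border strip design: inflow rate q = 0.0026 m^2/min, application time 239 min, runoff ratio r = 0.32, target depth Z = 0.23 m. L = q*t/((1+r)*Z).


L = q*t/((1+r)*Z)
L = 0.0026*239/((1+0.32)*0.23)
L = 0.6214/0.3036

2.0468 m


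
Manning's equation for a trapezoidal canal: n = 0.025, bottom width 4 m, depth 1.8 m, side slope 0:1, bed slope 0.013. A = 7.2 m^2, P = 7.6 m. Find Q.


R = A/P = 7.2/7.6 = 0.947368
Q = (1/0.025) * 7.2 * 0.947368^(2/3) * 0.013^0.5

31.6745 m^3/s


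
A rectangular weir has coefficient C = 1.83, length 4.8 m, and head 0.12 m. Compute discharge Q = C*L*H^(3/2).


Q = C * L * H^(3/2) = 1.83 * 4.8 * 0.12^1.5 = 1.83 * 4.8 * 0.041569

0.3651 m^3/s


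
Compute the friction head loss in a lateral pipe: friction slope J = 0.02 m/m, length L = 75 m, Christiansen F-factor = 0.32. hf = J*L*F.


hf = J * L * F = 0.02 * 75 * 0.32 = 0.4800 m

0.4800 m


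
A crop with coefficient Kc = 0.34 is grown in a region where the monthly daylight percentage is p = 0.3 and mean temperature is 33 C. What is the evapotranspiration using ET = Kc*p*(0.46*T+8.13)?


ET = Kc * p * (0.46*T + 8.13)
ET = 0.34 * 0.3 * (0.46*33 + 8.13)
ET = 0.34 * 0.3 * 23.3100

2.3776 mm/day


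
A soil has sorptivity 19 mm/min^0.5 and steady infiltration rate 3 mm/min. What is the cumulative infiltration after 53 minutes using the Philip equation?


F = S*sqrt(t) + A*t
F = 19*sqrt(53) + 3*53
F = 19*7.280110 + 159

297.3221 mm


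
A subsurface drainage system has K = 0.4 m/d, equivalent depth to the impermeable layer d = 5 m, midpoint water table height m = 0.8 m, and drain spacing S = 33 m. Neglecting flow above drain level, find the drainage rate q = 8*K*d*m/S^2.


q = 8*K*d*m/S^2
q = 8*0.4*5*0.8/33^2
q = 12.8000 / 1089

0.0118 m/d


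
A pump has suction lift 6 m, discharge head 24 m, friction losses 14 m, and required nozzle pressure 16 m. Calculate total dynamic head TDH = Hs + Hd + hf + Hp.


TDH = Hs + Hd + hf + Hp = 6 + 24 + 14 + 16 = 60

60 m


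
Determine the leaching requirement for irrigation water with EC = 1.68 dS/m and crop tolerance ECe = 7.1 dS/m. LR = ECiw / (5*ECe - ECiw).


LR = ECiw / (5*ECe - ECiw)
LR = 1.68 / (5*7.1 - 1.68)
LR = 1.68 / 33.8200

0.0497


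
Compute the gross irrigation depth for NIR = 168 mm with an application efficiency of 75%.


Ea = 75% = 0.75
GID = NIR / Ea = 168 / 0.75 = 224.0000 mm

224.0000 mm


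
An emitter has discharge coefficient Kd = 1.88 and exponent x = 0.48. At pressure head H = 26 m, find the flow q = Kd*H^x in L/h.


q = Kd * H^x = 1.88 * 26^0.48 = 1.88 * 4.777352

8.9814 L/h


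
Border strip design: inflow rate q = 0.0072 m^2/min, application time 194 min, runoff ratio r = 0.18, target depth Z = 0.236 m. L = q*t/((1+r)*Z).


L = q*t/((1+r)*Z)
L = 0.0072*194/((1+0.18)*0.236)
L = 1.3968/0.27848

5.0158 m


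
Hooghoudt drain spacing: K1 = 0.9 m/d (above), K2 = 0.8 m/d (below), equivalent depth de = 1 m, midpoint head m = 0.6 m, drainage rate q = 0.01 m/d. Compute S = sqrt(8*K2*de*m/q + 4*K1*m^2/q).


S^2 = 8*K2*de*m/q + 4*K1*m^2/q
S^2 = 8*0.8*1*0.6/0.01 + 4*0.9*0.6^2/0.01
S = sqrt(513.6000)

22.6627 m


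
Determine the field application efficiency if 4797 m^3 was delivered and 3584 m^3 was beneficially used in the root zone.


Ea = V_root / V_field * 100 = 3584 / 4797 * 100 = 74.7134%

74.7134 %


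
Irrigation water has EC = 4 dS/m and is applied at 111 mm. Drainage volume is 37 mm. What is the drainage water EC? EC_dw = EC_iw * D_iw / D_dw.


EC_dw = EC_iw * D_iw / D_dw
EC_dw = 4 * 111 / 37
EC_dw = 444 / 37

12.0000 dS/m


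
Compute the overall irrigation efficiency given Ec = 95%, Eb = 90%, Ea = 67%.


Ec = 0.95, Eb = 0.9, Ea = 0.67
E = 0.95 * 0.9 * 0.67 * 100 = 57.2850%

57.2850 %


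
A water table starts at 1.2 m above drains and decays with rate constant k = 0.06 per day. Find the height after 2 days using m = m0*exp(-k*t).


m = m0 * exp(-k*t)
m = 1.2 * exp(-0.06 * 2)
m = 1.2 * exp(-0.1200)

1.0643 m


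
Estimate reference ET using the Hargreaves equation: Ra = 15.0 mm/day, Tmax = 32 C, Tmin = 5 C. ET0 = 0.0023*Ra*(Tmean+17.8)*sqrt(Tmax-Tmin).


Tmean = (Tmax + Tmin)/2 = (32 + 5)/2 = 18.5
ET0 = 0.0023 * 15.0 * (18.5 + 17.8) * sqrt(32 - 5)
ET0 = 0.0023 * 15.0 * 36.3 * 5.196152

6.5074 mm/day


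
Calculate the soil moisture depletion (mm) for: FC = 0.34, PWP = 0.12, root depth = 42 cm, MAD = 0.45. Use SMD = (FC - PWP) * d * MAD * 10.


SMD = (FC - PWP) * d * MAD * 10
SMD = (0.34 - 0.12) * 42 * 0.45 * 10
SMD = 0.2200 * 42 * 0.45 * 10

41.5800 mm


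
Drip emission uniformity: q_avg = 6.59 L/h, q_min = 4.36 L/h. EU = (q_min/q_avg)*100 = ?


EU = (q_min/q_avg)*100 = (4.36/6.59)*100 = 66.1608%

66.1608 %


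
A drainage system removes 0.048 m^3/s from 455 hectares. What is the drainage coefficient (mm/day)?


DC = Q * 86400 / (A * 10000) * 1000
DC = 0.048 * 86400 / (455 * 10000) * 1000
DC = 4147200.0000 / 4550000

0.9115 mm/day


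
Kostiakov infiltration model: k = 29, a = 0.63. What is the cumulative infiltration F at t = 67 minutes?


F = k * t^a = 29 * 67^0.63
F = 29 * 14.139274

410.0389 mm


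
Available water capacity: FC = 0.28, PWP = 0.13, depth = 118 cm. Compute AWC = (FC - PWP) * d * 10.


AWC = (FC - PWP) * d * 10
AWC = (0.28 - 0.13) * 118 * 10
AWC = 0.1500 * 118 * 10

177.0000 mm


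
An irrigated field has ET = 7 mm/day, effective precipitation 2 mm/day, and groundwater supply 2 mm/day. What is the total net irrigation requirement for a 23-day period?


Daily deficit = ET - Pe - GW = 7 - 2 - 2 = 3 mm/day
NIR = 3 * 23 = 69 mm

69.0000 mm


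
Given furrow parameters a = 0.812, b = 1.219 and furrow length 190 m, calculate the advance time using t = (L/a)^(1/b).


t = (L/a)^(1/b)
t = (190/0.812)^(1/1.219)
t = 233.990148^(1/1.219)

87.8129 min


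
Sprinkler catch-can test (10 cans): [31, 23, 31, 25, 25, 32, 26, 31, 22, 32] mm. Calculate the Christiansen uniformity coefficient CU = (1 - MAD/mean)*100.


mean = 27.800000 mm
MAD = 3.600000 mm
CU = (1 - 3.600000/27.800000)*100

87.0504 %


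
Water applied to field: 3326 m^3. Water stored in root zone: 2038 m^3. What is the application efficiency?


Ea = V_root / V_field * 100 = 2038 / 3326 * 100 = 61.2748%

61.2748 %


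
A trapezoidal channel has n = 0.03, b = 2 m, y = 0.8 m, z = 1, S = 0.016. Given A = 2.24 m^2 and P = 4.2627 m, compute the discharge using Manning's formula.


R = A/P = 2.24/4.2627 = 0.525489
Q = (1/0.03) * 2.24 * 0.525489^(2/3) * 0.016^0.5

6.1503 m^3/s


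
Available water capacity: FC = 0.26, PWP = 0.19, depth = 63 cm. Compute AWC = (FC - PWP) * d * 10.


AWC = (FC - PWP) * d * 10
AWC = (0.26 - 0.19) * 63 * 10
AWC = 0.0700 * 63 * 10

44.1000 mm


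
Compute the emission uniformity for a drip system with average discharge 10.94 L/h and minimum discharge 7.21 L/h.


EU = (q_min/q_avg)*100 = (7.21/10.94)*100 = 65.9049%

65.9049 %


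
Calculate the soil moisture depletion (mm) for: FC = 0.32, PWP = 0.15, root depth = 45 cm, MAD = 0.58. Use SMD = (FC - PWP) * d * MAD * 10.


SMD = (FC - PWP) * d * MAD * 10
SMD = (0.32 - 0.15) * 45 * 0.58 * 10
SMD = 0.1700 * 45 * 0.58 * 10

44.3700 mm


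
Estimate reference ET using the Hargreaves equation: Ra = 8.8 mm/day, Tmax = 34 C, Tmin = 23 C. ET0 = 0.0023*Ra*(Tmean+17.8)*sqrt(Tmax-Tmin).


Tmean = (Tmax + Tmin)/2 = (34 + 23)/2 = 28.5
ET0 = 0.0023 * 8.8 * (28.5 + 17.8) * sqrt(34 - 23)
ET0 = 0.0023 * 8.8 * 46.3 * 3.316625

3.1080 mm/day


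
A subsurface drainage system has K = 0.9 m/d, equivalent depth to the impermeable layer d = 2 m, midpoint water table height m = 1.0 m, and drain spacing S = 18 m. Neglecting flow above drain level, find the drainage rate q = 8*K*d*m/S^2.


q = 8*K*d*m/S^2
q = 8*0.9*2*1.0/18^2
q = 14.4000 / 324

0.0444 m/d


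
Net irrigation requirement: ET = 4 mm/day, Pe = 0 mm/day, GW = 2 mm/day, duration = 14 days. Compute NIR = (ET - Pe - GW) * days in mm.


Daily deficit = ET - Pe - GW = 4 - 0 - 2 = 2 mm/day
NIR = 2 * 14 = 28 mm

28.0000 mm


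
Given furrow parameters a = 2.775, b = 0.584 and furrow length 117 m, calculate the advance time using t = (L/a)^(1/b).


t = (L/a)^(1/b)
t = (117/2.775)^(1/0.584)
t = 42.162162^(1/0.584)

605.9017 min


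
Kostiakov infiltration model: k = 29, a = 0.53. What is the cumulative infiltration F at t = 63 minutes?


F = k * t^a = 29 * 63^0.53
F = 29 * 8.987740

260.6445 mm


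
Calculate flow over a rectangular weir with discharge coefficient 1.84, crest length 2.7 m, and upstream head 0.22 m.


Q = C * L * H^(3/2) = 1.84 * 2.7 * 0.22^1.5 = 1.84 * 2.7 * 0.103189

0.5126 m^3/s


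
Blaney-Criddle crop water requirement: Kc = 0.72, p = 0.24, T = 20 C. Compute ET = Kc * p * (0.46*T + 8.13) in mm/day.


ET = Kc * p * (0.46*T + 8.13)
ET = 0.72 * 0.24 * (0.46*20 + 8.13)
ET = 0.72 * 0.24 * 17.3300

2.9946 mm/day


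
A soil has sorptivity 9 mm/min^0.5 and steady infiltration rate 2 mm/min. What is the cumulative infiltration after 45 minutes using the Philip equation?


F = S*sqrt(t) + A*t
F = 9*sqrt(45) + 2*45
F = 9*6.708204 + 90

150.3738 mm


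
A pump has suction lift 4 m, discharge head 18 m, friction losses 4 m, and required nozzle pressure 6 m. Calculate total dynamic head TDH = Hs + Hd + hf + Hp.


TDH = Hs + Hd + hf + Hp = 4 + 18 + 4 + 6 = 32

32 m


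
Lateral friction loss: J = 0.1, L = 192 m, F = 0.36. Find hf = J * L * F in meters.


hf = J * L * F = 0.1 * 192 * 0.36 = 6.9120 m

6.9120 m


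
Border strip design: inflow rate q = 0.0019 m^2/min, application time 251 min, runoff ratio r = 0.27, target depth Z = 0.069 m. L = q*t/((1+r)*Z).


L = q*t/((1+r)*Z)
L = 0.0019*251/((1+0.27)*0.069)
L = 0.4769/0.08763

5.4422 m


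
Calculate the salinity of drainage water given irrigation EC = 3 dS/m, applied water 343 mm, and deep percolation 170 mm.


EC_dw = EC_iw * D_iw / D_dw
EC_dw = 3 * 343 / 170
EC_dw = 1029 / 170

6.0529 dS/m


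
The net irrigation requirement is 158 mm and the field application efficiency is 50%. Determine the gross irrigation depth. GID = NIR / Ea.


Ea = 50% = 0.5
GID = NIR / Ea = 158 / 0.5 = 316.0000 mm

316.0000 mm


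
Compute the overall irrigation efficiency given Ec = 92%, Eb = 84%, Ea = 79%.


Ec = 0.92, Eb = 0.84, Ea = 0.79
E = 0.92 * 0.84 * 0.79 * 100 = 61.0512%

61.0512 %


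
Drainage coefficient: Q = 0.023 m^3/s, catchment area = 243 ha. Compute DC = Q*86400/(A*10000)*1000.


DC = Q * 86400 / (A * 10000) * 1000
DC = 0.023 * 86400 / (243 * 10000) * 1000
DC = 1987200.0000 / 2430000

0.8178 mm/day


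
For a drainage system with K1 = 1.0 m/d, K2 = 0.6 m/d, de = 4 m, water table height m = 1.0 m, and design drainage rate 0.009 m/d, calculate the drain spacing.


S^2 = 8*K2*de*m/q + 4*K1*m^2/q
S^2 = 8*0.6*4*1.0/0.009 + 4*1.0*1.0^2/0.009
S = sqrt(2577.7778)

50.7718 m


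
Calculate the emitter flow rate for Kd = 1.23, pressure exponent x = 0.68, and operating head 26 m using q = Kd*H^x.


q = Kd * H^x = 1.23 * 26^0.68 = 1.23 * 9.166043

11.2742 L/h


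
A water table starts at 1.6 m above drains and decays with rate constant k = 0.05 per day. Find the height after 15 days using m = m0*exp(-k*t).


m = m0 * exp(-k*t)
m = 1.6 * exp(-0.05 * 15)
m = 1.6 * exp(-0.7500)

0.7558 m


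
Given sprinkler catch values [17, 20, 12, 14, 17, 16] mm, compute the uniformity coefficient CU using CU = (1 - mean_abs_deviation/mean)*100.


mean = 16.000000 mm
MAD = 2.000000 mm
CU = (1 - 2.000000/16.000000)*100

87.5000 %


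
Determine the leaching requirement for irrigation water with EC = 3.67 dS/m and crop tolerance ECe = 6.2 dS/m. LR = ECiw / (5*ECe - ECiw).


LR = ECiw / (5*ECe - ECiw)
LR = 3.67 / (5*6.2 - 3.67)
LR = 3.67 / 27.3300

0.1343


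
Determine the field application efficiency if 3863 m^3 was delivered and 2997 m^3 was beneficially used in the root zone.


Ea = V_root / V_field * 100 = 2997 / 3863 * 100 = 77.5822%

77.5822 %


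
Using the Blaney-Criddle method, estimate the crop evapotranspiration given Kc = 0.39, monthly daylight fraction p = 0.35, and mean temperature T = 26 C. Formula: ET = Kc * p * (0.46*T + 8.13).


ET = Kc * p * (0.46*T + 8.13)
ET = 0.39 * 0.35 * (0.46*26 + 8.13)
ET = 0.39 * 0.35 * 20.0900

2.7423 mm/day


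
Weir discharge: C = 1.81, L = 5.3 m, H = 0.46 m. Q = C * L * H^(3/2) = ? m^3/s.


Q = C * L * H^(3/2) = 1.81 * 5.3 * 0.46^1.5 = 1.81 * 5.3 * 0.311987

2.9929 m^3/s


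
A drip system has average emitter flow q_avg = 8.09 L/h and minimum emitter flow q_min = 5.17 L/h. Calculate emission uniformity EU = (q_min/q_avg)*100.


EU = (q_min/q_avg)*100 = (5.17/8.09)*100 = 63.9061%

63.9061 %


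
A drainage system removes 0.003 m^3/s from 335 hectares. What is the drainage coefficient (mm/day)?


DC = Q * 86400 / (A * 10000) * 1000
DC = 0.003 * 86400 / (335 * 10000) * 1000
DC = 259200.0000 / 3350000

0.0774 mm/day


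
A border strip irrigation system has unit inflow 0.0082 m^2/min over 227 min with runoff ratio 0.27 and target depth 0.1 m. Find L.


L = q*t/((1+r)*Z)
L = 0.0082*227/((1+0.27)*0.1)
L = 1.8614/0.127

14.6567 m


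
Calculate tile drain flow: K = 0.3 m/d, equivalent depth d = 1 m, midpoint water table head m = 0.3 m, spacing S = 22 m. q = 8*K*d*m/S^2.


q = 8*K*d*m/S^2
q = 8*0.3*1*0.3/22^2
q = 0.7200 / 484

0.0015 m/d
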